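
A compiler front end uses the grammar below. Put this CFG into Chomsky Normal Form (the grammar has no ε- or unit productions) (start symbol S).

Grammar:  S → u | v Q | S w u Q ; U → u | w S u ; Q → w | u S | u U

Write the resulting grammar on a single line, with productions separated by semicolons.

Introduce a nonterminal for each terminal appearing in a rule of length ≥ 2: X1 → v, X2 → w, X3 → u.
Binarize each right-hand side of length ≥ 3 by chaining fresh nonterminals (Y1, Y2, …): affected rules were S → S X2 X3 Q; U → X2 S X3.

S → u | X1 Q | S Y1; U → u | X2 Y3; Q → w | X3 S | X3 U; X1 → v; X2 → w; X3 → u; Y1 → X2 Y2; Y2 → X3 Q; Y3 → S X3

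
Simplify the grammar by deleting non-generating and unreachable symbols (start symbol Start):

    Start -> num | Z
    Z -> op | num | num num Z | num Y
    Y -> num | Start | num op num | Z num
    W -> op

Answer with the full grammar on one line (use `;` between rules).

Start -> num | Z; Z -> op | num | num num Z | num Y; Y -> num | Start | num op num | Z num

Generating nonterminals: {Start, W, Y, Z}.
Reachable from Start after that: {Start, Y, Z}.
Removed useless symbols: {W} and every production mentioning them.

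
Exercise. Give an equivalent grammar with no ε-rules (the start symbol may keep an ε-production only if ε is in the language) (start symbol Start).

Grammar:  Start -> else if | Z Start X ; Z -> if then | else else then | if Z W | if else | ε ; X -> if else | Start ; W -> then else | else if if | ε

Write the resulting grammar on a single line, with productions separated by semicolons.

Nullable set = {W, Z}.
ε ∉ L(G), so no ε-production is kept.
For each production, add variants omitting each subset of nullable occurrences: Start → Z Start X gives Z Start X | Start X. Z → if Z W gives if Z W | if Z | if W | if.

Start -> else if | Z Start X | Start X; Z -> if then | else else then | if Z W | if Z | if W | if | if else; X -> if else | Start; W -> then else | else if if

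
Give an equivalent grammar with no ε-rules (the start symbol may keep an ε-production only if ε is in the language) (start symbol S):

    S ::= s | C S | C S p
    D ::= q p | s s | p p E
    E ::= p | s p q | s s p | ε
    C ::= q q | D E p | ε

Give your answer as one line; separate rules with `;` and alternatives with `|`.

Nullable set = {C, E}.
ε ∉ L(G), so no ε-production is kept.
For each production, add variants omitting each subset of nullable occurrences: S → C S p gives C S p | S p. D → p p E gives p p E | p p. C → D E p gives D E p | D p.

S ::= s | C S | C S p | S p; D ::= q p | s s | p p E | p p; E ::= p | s p q | s s p; C ::= q q | D E p | D p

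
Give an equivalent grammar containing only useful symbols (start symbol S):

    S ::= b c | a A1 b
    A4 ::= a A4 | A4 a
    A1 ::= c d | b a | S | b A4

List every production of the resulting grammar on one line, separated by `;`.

Generating nonterminals: {A1, S}.
Reachable from S after that: {A1, S}.
Removed useless symbols: {A4} and every production mentioning them.

S ::= b c | a A1 b; A1 ::= c d | b a | S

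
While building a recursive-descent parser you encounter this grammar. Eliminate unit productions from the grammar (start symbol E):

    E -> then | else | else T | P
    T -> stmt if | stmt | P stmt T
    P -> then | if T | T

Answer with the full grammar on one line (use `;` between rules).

E -> then | else | else T | if T | stmt if | stmt | P stmt T; T -> stmt if | stmt | P stmt T; P -> then | if T | stmt if | stmt | P stmt T

Unit pairs: E ⇒* {P, T}; P ⇒* {T}.
For every A with A ⇒* B via unit rules, add B's non-unit alternatives to A; then delete every rule of the form X → Y.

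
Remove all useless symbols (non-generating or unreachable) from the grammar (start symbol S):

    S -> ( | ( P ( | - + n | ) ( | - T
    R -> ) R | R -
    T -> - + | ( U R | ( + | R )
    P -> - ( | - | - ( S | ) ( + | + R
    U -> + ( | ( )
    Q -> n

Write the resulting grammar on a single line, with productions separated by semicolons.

S -> ( | ( P ( | - + n | ) ( | - T; T -> - + | ( +; P -> - ( | - | - ( S | ) ( +

Generating nonterminals: {P, Q, S, T, U}.
Reachable from S after that: {P, S, T}.
Removed useless symbols: {Q, R, U} and every production mentioning them.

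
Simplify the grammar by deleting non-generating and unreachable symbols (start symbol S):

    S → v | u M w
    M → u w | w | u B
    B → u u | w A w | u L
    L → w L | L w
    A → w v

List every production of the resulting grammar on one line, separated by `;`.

S → v | u M w; M → u w | w | u B; B → u u | w A w; A → w v

Generating nonterminals: {A, B, M, S}.
Reachable from S after that: {A, B, M, S}.
Removed useless symbols: {L} and every production mentioning them.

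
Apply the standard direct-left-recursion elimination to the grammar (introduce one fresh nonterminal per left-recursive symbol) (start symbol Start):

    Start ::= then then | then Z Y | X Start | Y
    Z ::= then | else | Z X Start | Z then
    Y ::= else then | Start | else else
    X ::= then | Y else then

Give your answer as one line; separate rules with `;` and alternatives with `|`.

Start ::= then then | then Z Y | X Start | Y; Z ::= then Z1 | else Z1; Y ::= else then | Start | else else; X ::= then | Y else then; Z1 ::= X Start Z1 | then Z1 | ε

Directly left-recursive nonterminal: Z.
For Z: α = {X Start, then}, β = {then, else}. Rewrite as Z → β Z1 and Z1 → α Z1 | ε.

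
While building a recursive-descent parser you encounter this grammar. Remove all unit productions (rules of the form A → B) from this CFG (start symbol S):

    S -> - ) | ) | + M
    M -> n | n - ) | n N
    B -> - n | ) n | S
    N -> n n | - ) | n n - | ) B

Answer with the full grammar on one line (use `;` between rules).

S -> - ) | ) | + M; M -> n | n - ) | n N; B -> - n | ) n | - ) | ) | + M; N -> n n | - ) | n n - | ) B

Unit pairs: B ⇒* {S}.
For every A with A ⇒* B via unit rules, add B's non-unit alternatives to A; then delete every rule of the form X → Y.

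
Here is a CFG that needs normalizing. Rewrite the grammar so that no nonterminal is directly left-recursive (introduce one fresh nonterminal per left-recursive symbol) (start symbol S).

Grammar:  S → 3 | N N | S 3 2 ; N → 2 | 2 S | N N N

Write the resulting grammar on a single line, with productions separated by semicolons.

S → 3 S' | N N S'; N → 2 N' | 2 S N'; S' → 3 2 S' | ε; N' → N N N' | ε

Directly left-recursive nonterminals: S, N.
For S: α = {3 2}, β = {3, N N}. Rewrite as S → β S' and S' → α S' | ε.
For N: α = {N N}, β = {2, 2 S}. Rewrite as N → β N' and N' → α N' | ε.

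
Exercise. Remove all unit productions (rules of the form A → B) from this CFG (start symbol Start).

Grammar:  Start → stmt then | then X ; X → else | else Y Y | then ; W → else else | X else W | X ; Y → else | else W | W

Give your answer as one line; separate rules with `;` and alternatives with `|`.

Unit pairs: W ⇒* {X}; Y ⇒* {W, X}.
For every A with A ⇒* B via unit rules, add B's non-unit alternatives to A; then delete every rule of the form X → Y.

Start → stmt then | then X; X → else | else Y Y | then; W → else | else Y Y | then | else else | X else W; Y → else | else Y Y | then | else else | X else W | else W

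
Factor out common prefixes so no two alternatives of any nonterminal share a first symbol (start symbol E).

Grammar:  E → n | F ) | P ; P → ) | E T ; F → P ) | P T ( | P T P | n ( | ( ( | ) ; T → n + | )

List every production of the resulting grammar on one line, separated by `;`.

E → n | F ) | P; P → ) | E T; F → n ( | ( ( | ) | P F'; T → n + | ); F' → ) | T F''; F'' → ( | P

F has alternatives sharing prefix 'P': factor to F → P F' with F' → ) | T ( | T P.
F' has alternatives sharing prefix 'T': factor to F' → T F'' with F'' → ( | P.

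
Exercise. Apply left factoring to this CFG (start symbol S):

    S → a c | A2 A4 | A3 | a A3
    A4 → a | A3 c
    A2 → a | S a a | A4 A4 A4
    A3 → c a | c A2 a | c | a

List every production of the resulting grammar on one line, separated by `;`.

S → A2 A4 | A3 | a S'; A4 → a | A3 c; A2 → a | S a a | A4 A4 A4; A3 → a | c A3'; S' → c | A3; A3' → a | A2 a | epsilon

S has alternatives sharing prefix 'a': factor to S → a S' with S' → c | A3.
A3 has alternatives sharing prefix 'c': factor to A3 → c A3' with A3' → a | A2 a | ε.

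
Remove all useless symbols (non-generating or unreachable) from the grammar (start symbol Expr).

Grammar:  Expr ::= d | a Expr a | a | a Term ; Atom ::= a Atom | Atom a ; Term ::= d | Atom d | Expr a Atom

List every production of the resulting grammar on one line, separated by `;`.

Expr ::= d | a Expr a | a | a Term; Term ::= d

Generating nonterminals: {Expr, Term}.
Reachable from Expr after that: {Expr, Term}.
Removed useless symbols: {Atom} and every production mentioning them.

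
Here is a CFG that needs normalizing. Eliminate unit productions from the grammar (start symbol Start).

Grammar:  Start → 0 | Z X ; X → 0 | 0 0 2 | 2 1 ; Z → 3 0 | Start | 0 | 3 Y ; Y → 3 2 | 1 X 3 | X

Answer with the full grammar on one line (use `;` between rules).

Start → 0 | Z X; X → 0 | 0 0 2 | 2 1; Z → 3 0 | 0 | 3 Y | Z X; Y → 0 | 0 0 2 | 2 1 | 3 2 | 1 X 3

Unit pairs: Y ⇒* {X}; Z ⇒* {Start}.
For each unit pair (A, B), copy every non-unit production of B to A, then drop all unit productions.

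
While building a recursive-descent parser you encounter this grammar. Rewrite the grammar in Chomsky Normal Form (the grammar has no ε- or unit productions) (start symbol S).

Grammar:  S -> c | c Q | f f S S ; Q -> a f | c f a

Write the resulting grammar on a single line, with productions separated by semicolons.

S -> c | X1 Q | X2 Y1; Q -> X3 X2 | X1 Y3; X1 -> c; X2 -> f; X3 -> a; Y1 -> X2 Y2; Y2 -> S S; Y3 -> X2 X3

Introduce a nonterminal for each terminal appearing in a rule of length ≥ 2: X1 → c, X2 → f, X3 → a.
Binarize each right-hand side of length ≥ 3 by chaining fresh nonterminals (Y1, Y2, …): affected rules were S → X2 X2 S S; Q → X1 X2 X3.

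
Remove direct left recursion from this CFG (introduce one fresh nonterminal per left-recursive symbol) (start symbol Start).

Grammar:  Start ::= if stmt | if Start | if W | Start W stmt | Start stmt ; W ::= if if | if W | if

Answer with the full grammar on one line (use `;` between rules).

Start ::= if stmt Start1 | if Start Start1 | if W Start1; W ::= if if | if W | if; Start1 ::= W stmt Start1 | stmt Start1 | ε

Left recursion appears on Start.
For Start: α = {W stmt, stmt}, β = {if stmt, if Start, if W}. Rewrite as Start → β Start1 and Start1 → α Start1 | ε.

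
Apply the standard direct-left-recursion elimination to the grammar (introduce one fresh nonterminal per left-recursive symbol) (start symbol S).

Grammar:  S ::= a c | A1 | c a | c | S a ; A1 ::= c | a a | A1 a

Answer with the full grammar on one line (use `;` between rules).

S ::= a c S' | A1 S' | c a S' | c S'; A1 ::= c A1' | a a A1'; S' ::= a S' | eps; A1' ::= a A1' | eps

S, A1 are directly left-recursive.
For S: α = {a}, β = {a c, A1, c a, c}. Rewrite as S → β S' and S' → α S' | ε.
For A1: α = {a}, β = {c, a a}. Rewrite as A1 → β A1' and A1' → α A1' | ε.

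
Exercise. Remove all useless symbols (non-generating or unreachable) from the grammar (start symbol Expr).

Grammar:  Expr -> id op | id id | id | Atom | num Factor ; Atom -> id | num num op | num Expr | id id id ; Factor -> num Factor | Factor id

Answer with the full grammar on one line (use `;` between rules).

Expr -> id op | id id | id | Atom; Atom -> id | num num op | num Expr | id id id

Generating nonterminals: {Atom, Expr}.
Reachable from Expr after that: {Atom, Expr}.
Removed useless symbols: {Factor} and every production mentioning them.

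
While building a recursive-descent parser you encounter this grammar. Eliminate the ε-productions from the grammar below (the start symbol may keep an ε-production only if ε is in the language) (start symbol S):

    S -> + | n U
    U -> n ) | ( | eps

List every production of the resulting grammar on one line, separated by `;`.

S -> + | n U | n; U -> n ) | (

Nullable set = {U}.
ε ∉ L(G), so no ε-production is kept.
Add the nullable-subset variants: S → n U gives n U | n.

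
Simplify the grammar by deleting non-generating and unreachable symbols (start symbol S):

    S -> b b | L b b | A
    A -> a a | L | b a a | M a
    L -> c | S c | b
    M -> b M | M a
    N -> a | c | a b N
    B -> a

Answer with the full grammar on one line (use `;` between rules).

S -> b b | L b b | A; A -> a a | L | b a a; L -> c | S c | b

Generating nonterminals: {A, B, L, N, S}.
Reachable from S after that: {A, L, S}.
Removed useless symbols: {B, M, N} and every production mentioning them.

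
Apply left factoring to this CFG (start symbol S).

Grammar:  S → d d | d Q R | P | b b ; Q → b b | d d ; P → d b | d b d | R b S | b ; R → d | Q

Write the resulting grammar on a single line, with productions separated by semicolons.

S → P | b b | d S'; Q → b b | d d; P → R b S | b | d b P'; R → d | Q; S' → d | Q R; P' → ε | d

S has alternatives sharing prefix 'd': factor to S → d S' with S' → d | Q R.
P has alternatives sharing prefix 'd b': factor to P → d b P' with P' → ε | d.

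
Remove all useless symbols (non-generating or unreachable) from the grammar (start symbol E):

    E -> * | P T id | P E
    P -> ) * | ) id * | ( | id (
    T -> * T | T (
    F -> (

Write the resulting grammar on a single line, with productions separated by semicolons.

E -> * | P E; P -> ) * | ) id * | ( | id (

Generating nonterminals: {E, F, P}.
Reachable from E after that: {E, P}.
Removed useless symbols: {F, T} and every production mentioning them.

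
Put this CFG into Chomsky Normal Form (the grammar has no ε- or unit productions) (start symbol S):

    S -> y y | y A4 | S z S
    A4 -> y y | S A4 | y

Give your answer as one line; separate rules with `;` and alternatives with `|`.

Introduce a nonterminal for each terminal appearing in a rule of length ≥ 2: X1 → y, X2 → z.
Binarize each right-hand side of length ≥ 3 by chaining fresh nonterminals (Y1, Y2, …): affected rules were S → S X2 S.

S -> X1 X1 | X1 A4 | S Y1; A4 -> X1 X1 | S A4 | y; X1 -> y; X2 -> z; Y1 -> X2 S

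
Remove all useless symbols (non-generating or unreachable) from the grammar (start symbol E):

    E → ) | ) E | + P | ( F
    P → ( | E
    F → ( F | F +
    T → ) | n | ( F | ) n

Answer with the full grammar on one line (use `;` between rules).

Generating nonterminals: {E, P, T}.
Reachable from E after that: {E, P}.
Removed useless symbols: {F, T} and every production mentioning them.

E → ) | ) E | + P; P → ( | E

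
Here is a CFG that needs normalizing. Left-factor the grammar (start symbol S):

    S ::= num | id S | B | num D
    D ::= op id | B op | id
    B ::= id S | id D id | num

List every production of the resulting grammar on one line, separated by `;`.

S has alternatives sharing prefix 'num': factor to S → num S' with S' → ε | D.
B has alternatives sharing prefix 'id': factor to B → id B' with B' → S | D id.

S ::= id S | B | num S'; D ::= op id | B op | id; B ::= num | id B'; S' ::= ε | D; B' ::= S | D id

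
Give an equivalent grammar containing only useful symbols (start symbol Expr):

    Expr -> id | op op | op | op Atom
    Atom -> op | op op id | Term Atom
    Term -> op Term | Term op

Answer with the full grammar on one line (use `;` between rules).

Generating nonterminals: {Atom, Expr}.
Reachable from Expr after that: {Atom, Expr}.
Removed useless symbols: {Term} and every production mentioning them.

Expr -> id | op op | op | op Atom; Atom -> op | op op id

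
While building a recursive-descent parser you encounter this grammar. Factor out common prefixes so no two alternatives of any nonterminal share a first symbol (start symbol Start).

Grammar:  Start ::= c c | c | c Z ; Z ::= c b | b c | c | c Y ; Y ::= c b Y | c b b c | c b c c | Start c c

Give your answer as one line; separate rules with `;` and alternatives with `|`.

Start ::= c Start1; Z ::= b c | c Z1; Y ::= Start c c | c b Y1; Start1 ::= c | eps | Z; Z1 ::= b | eps | Y; Y1 ::= Y | b c | c c

Start has alternatives sharing prefix 'c': factor to Start → c Start1 with Start1 → c | ε | Z.
Z has alternatives sharing prefix 'c': factor to Z → c Z1 with Z1 → b | ε | Y.
Y has alternatives sharing prefix 'c b': factor to Y → c b Y1 with Y1 → Y | b c | c c.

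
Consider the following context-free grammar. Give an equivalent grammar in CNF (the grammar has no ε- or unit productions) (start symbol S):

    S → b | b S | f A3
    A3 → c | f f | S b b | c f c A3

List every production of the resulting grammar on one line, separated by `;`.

Introduce a nonterminal for each terminal appearing in a rule of length ≥ 2: X1 → b, X2 → f, X3 → c.
Binarize each right-hand side of length ≥ 3 by chaining fresh nonterminals (Y1, Y2, …): affected rules were A3 → S X1 X1; A3 → X3 X2 X3 A3.

S → b | X1 S | X2 A3; A3 → c | X2 X2 | S Y1 | X3 Y2; X1 → b; X2 → f; X3 → c; Y1 → X1 X1; Y2 → X2 Y3; Y3 → X3 A3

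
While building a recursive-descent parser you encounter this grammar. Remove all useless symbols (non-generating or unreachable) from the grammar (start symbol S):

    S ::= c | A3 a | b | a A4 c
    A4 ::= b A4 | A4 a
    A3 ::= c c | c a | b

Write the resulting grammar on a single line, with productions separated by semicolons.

Generating nonterminals: {A3, S}.
Reachable from S after that: {A3, S}.
Removed useless symbols: {A4} and every production mentioning them.

S ::= c | A3 a | b; A3 ::= c c | c a | b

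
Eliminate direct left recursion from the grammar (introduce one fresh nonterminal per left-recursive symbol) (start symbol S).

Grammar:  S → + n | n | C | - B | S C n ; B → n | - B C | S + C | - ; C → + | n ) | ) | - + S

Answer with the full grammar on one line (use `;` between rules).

S is directly left-recursive.
For S: α = {C n}, β = {+ n, n, C, - B}. Rewrite as S → β S' and S' → α S' | ε.

S → + n S' | n S' | C S' | - B S'; B → n | - B C | S + C | -; C → + | n ) | ) | - + S; S' → C n S' | ε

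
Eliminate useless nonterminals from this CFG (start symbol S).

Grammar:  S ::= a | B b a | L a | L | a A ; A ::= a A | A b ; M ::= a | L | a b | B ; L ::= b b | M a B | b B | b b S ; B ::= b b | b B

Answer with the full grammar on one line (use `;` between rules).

Generating nonterminals: {B, L, M, S}.
Reachable from S after that: {B, L, M, S}.
Removed useless symbols: {A} and every production mentioning them.

S ::= a | B b a | L a | L; M ::= a | L | a b | B; L ::= b b | M a B | b B | b b S; B ::= b b | b B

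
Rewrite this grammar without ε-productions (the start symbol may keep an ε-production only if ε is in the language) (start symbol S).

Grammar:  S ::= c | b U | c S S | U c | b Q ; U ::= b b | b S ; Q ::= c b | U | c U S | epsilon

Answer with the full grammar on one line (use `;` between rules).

The nullable symbols are {Q}.
ε ∉ L(G), so no ε-production is kept.
For each production, add variants omitting each subset of nullable occurrences: S → b Q gives b Q | b.

S ::= c | b U | c S S | U c | b Q | b; U ::= b b | b S; Q ::= c b | U | c U S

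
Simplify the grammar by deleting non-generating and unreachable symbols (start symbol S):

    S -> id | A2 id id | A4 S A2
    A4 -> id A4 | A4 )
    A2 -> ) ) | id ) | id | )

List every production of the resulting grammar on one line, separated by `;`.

S -> id | A2 id id; A2 -> ) ) | id ) | id | )

Generating nonterminals: {A2, S}.
Reachable from S after that: {A2, S}.
Removed useless symbols: {A4} and every production mentioning them.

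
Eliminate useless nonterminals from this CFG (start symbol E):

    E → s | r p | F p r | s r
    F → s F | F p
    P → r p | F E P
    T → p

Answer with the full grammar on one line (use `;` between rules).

E → s | r p | s r

Generating nonterminals: {E, P, T}.
Reachable from E after that: {E}.
Removed useless symbols: {F, P, T} and every production mentioning them.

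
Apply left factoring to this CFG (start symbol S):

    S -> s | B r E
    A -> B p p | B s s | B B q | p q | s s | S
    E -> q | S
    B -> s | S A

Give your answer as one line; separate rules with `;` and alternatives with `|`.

S -> s | B r E; A -> p q | s s | S | B A'; E -> q | S; B -> s | S A; A' -> p p | s s | B q

A has alternatives sharing prefix 'B': factor to A → B A' with A' → p p | s s | B q.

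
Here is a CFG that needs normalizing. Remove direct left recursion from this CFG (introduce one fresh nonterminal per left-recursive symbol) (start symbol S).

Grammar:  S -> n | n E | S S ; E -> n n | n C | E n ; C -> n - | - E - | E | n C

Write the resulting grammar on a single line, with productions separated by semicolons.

S -> n S' | n E S'; E -> n n E' | n C E'; C -> n - | - E - | E | n C; S' -> S S' | ε; E' -> n E' | ε

Left recursion appears on S, E.
For S: α = {S}, β = {n, n E}. Rewrite as S → β S' and S' → α S' | ε.
For E: α = {n}, β = {n n, n C}. Rewrite as E → β E' and E' → α E' | ε.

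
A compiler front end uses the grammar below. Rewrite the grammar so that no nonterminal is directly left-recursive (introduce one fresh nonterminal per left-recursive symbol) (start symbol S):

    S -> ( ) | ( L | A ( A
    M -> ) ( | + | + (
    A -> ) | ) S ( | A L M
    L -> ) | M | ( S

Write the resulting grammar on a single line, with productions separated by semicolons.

S -> ( ) | ( L | A ( A; M -> ) ( | + | + (; A -> ) A' | ) S ( A'; L -> ) | M | ( S; A' -> L M A' | ε

A is directly left-recursive.
For A: α = {L M}, β = {), ) S (}. Rewrite as A → β A' and A' → α A' | ε.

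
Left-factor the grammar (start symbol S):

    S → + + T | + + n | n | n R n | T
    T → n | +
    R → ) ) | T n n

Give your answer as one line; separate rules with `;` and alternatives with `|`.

S has alternatives sharing prefix '+ +': factor to S → + + S' with S' → T | n.
S has alternatives sharing prefix 'n': factor to S → n S'' with S'' → ε | R n.

S → T | + + S' | n S''; T → n | +; R → ) ) | T n n; S' → T | n; S'' → ε | R n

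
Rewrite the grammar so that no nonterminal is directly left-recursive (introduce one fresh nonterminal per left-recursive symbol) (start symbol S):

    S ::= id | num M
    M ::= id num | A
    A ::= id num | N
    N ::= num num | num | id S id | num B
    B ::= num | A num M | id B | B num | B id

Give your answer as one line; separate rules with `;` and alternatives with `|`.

Left recursion appears on B.
For B: α = {num, id}, β = {num, A num M, id B}. Rewrite as B → β B' and B' → α B' | ε.

S ::= id | num M; M ::= id num | A; A ::= id num | N; N ::= num num | num | id S id | num B; B ::= num B' | A num M B' | id B B'; B' ::= num B' | id B' | ε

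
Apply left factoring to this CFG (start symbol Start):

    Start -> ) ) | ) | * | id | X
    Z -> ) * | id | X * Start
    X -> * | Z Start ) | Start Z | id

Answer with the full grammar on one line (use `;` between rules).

Start -> * | id | X | ) Start1; Z -> ) * | id | X * Start; X -> * | Z Start ) | Start Z | id; Start1 -> ) | epsilon

Start has alternatives sharing prefix ')': factor to Start → ) Start1 with Start1 → ) | ε.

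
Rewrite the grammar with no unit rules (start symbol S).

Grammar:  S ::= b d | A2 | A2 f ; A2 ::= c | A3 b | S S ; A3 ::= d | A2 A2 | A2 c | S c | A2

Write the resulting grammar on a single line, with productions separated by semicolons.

S ::= c | A3 b | S S | b d | A2 f; A2 ::= c | A3 b | S S; A3 ::= c | A3 b | S S | d | A2 A2 | A2 c | S c

Unit pairs: A3 ⇒* {A2}; S ⇒* {A2}.
Replace each nonterminal's rules with the union of the non-unit rules of every nonterminal it unit-derives.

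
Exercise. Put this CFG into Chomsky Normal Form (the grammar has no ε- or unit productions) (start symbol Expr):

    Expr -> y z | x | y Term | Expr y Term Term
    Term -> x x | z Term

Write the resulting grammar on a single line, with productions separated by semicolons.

Expr -> X1 X2 | x | X1 Term | Expr Y1; Term -> X3 X3 | X2 Term; X1 -> y; X2 -> z; X3 -> x; Y1 -> X1 Y2; Y2 -> Term Term

Introduce a nonterminal for each terminal appearing in a rule of length ≥ 2: X1 → y, X2 → z, X3 → x.
Binarize each right-hand side of length ≥ 3 by chaining fresh nonterminals (Y1, Y2, …): affected rules were Expr → Expr X1 Term Term.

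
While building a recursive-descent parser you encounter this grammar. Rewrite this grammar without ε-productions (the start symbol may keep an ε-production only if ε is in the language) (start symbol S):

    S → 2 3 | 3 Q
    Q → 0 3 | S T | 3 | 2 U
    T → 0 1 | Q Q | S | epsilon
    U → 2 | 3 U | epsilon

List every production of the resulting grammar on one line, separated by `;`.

S → 2 3 | 3 Q; Q → 0 3 | S T | S | 3 | 2 U | 2; T → 0 1 | Q Q | S; U → 2 | 3 U | 3

The nullable symbols are {T, U}.
ε ∉ L(G), so no ε-production is kept.
Expand every rule over subsets of its nullable positions: Q → S T gives S T | S. Q → 2 U gives 2 U | 2. U → 3 U gives 3 U | 3.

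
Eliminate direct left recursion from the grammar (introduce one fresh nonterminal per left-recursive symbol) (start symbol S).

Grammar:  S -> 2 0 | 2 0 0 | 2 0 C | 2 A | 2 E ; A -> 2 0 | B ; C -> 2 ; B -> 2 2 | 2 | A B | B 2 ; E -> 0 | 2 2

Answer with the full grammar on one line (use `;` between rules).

S -> 2 0 | 2 0 0 | 2 0 C | 2 A | 2 E; A -> 2 0 | B; C -> 2; B -> 2 2 B' | 2 B' | A B B'; E -> 0 | 2 2; B' -> 2 B' | ε

Directly left-recursive nonterminal: B.
For B: α = {2}, β = {2 2, 2, A B}. Rewrite as B → β B' and B' → α B' | ε.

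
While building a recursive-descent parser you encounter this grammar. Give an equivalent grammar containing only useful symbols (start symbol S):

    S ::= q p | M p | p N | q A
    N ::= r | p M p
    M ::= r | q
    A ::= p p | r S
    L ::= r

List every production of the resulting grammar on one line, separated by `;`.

S ::= q p | M p | p N | q A; N ::= r | p M p; M ::= r | q; A ::= p p | r S

Generating nonterminals: {A, L, M, N, S}.
Reachable from S after that: {A, M, N, S}.
Removed useless symbols: {L} and every production mentioning them.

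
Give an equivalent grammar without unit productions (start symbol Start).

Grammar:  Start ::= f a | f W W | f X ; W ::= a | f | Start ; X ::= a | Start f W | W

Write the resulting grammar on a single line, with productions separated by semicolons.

Unit pairs: W ⇒* {Start}; X ⇒* {Start, W}.
For every A with A ⇒* B via unit rules, add B's non-unit alternatives to A; then delete every rule of the form X → Y.

Start ::= f a | f W W | f X; W ::= f a | f W W | f X | a | f; X ::= f a | f W W | f X | a | Start f W | f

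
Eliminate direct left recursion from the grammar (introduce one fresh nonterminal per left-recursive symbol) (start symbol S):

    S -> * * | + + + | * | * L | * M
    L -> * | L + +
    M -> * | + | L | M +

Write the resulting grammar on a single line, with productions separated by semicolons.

S -> * * | + + + | * | * L | * M; L -> * L'; M -> * M' | + M' | L M'; L' -> + + L' | ε; M' -> + M' | ε

L, M are directly left-recursive.
For L: α = {+ +}, β = {*}. Rewrite as L → β L' and L' → α L' | ε.
For M: α = {+}, β = {*, +, L}. Rewrite as M → β M' and M' → α M' | ε.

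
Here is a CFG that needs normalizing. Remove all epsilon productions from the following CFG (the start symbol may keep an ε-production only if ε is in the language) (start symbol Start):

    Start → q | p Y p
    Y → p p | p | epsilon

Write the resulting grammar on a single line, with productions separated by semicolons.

Start → q | p Y p | p p; Y → p p | p

Nullable set = {Y}.
ε ∉ L(G), so no ε-production is kept.
Add the nullable-subset variants: Start → p Y p gives p Y p | p p.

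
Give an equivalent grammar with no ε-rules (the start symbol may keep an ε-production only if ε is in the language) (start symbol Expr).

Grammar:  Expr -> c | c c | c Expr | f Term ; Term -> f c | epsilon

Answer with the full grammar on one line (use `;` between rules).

Nullable set = {Term}.
ε ∉ L(G), so no ε-production is kept.
For each production, add variants omitting each subset of nullable occurrences: Expr → f Term gives f Term | f.

Expr -> c | c c | c Expr | f Term | f; Term -> f c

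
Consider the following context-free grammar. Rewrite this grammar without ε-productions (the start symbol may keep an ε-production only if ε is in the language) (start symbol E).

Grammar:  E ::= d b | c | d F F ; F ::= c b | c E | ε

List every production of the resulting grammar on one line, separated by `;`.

Nullable set = {F}.
ε ∉ L(G), so no ε-production is kept.
Add the nullable-subset variants: E → d F F gives d F F | d F | d.

E ::= d b | c | d F F | d F | d; F ::= c b | c E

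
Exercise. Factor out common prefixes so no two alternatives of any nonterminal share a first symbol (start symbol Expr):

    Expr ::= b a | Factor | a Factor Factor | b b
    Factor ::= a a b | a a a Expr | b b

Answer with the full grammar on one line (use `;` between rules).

Expr has alternatives sharing prefix 'b': factor to Expr → b Expr1 with Expr1 → a | b.
Factor has alternatives sharing prefix 'a a': factor to Factor → a a Factor1 with Factor1 → b | a Expr.

Expr ::= Factor | a Factor Factor | b Expr1; Factor ::= b b | a a Factor1; Expr1 ::= a | b; Factor1 ::= b | a Expr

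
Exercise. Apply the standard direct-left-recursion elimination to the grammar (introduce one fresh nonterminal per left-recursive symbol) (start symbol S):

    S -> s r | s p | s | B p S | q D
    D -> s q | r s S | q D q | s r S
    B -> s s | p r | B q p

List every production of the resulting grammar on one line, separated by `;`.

S -> s r | s p | s | B p S | q D; D -> s q | r s S | q D q | s r S; B -> s s B' | p r B'; B' -> q p B' | ε

Left recursion appears on B.
For B: α = {q p}, β = {s s, p r}. Rewrite as B → β B' and B' → α B' | ε.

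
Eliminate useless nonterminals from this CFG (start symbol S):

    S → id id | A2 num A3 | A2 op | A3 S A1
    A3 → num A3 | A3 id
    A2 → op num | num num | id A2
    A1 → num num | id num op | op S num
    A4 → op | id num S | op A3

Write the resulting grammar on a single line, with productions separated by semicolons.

S → id id | A2 op; A2 → op num | num num | id A2

Generating nonterminals: {A1, A2, A4, S}.
Reachable from S after that: {A2, S}.
Removed useless symbols: {A1, A3, A4} and every production mentioning them.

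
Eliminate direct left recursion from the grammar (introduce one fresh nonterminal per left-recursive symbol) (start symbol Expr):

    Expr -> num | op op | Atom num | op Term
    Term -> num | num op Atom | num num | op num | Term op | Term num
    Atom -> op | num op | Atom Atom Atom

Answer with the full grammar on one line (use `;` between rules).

Expr -> num | op op | Atom num | op Term; Term -> num Term1 | num op Atom Term1 | num num Term1 | op num Term1; Atom -> op Atom1 | num op Atom1; Term1 -> op Term1 | num Term1 | eps; Atom1 -> Atom Atom Atom1 | eps

Left recursion appears on Term, Atom.
For Term: α = {op, num}, β = {num, num op Atom, num num, op num}. Rewrite as Term → β Term1 and Term1 → α Term1 | ε.
For Atom: α = {Atom Atom}, β = {op, num op}. Rewrite as Atom → β Atom1 and Atom1 → α Atom1 | ε.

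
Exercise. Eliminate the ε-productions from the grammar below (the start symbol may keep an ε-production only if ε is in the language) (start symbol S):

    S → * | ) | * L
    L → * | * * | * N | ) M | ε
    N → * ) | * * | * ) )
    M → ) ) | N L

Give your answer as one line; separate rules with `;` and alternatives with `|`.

The nullable symbols are {L}.
ε ∉ L(G), so no ε-production is kept.
For each production, add variants omitting each subset of nullable occurrences: M → N L gives N L | N.

S → * | ) | * L; L → * | * * | * N | ) M; N → * ) | * * | * ) ); M → ) ) | N L | N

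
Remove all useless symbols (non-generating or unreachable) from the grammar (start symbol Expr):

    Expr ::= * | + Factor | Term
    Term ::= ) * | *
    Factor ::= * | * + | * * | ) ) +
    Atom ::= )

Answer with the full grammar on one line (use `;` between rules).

Generating nonterminals: {Atom, Expr, Factor, Term}.
Reachable from Expr after that: {Expr, Factor, Term}.
Removed useless symbols: {Atom} and every production mentioning them.

Expr ::= * | + Factor | Term; Term ::= ) * | *; Factor ::= * | * + | * * | ) ) +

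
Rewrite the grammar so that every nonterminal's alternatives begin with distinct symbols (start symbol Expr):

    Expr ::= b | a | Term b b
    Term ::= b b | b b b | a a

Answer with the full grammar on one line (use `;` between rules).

Expr ::= b | a | Term b b; Term ::= a a | b b Term1; Term1 ::= ε | b

Term has alternatives sharing prefix 'b b': factor to Term → b b Term1 with Term1 → ε | b.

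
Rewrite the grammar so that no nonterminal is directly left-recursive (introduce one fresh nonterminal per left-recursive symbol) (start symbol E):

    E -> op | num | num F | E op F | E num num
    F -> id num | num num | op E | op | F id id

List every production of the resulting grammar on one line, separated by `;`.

E -> op E' | num E' | num F E'; F -> id num F' | num num F' | op E F' | op F'; E' -> op F E' | num num E' | ε; F' -> id id F' | ε

Directly left-recursive nonterminals: E, F.
For E: α = {op F, num num}, β = {op, num, num F}. Rewrite as E → β E' and E' → α E' | ε.
For F: α = {id id}, β = {id num, num num, op E, op}. Rewrite as F → β F' and F' → α F' | ε.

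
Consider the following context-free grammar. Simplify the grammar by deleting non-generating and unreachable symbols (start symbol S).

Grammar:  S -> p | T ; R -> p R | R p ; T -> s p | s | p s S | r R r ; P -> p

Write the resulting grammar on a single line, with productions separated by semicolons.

S -> p | T; T -> s p | s | p s S

Generating nonterminals: {P, S, T}.
Reachable from S after that: {S, T}.
Removed useless symbols: {P, R} and every production mentioning them.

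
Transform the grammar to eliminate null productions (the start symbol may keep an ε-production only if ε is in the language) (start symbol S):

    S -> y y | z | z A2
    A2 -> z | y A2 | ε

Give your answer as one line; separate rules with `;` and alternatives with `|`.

Nullable nonterminals: {A2}.
ε ∉ L(G), so no ε-production is kept.
Add the nullable-subset variants: A2 → y A2 gives y A2 | y.

S -> y y | z | z A2; A2 -> z | y A2 | y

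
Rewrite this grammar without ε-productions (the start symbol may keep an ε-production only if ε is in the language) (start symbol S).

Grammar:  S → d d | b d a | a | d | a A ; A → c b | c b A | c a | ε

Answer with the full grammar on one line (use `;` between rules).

The nullable symbols are {A}.
ε ∉ L(G), so no ε-production is kept.

S → d d | b d a | a | d | a A; A → c b | c b A | c a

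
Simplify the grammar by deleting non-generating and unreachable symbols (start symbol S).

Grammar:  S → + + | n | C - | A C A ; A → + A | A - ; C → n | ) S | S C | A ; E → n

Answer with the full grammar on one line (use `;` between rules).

S → + + | n | C -; C → n | ) S | S C

Generating nonterminals: {C, E, S}.
Reachable from S after that: {C, S}.
Removed useless symbols: {A, E} and every production mentioning them.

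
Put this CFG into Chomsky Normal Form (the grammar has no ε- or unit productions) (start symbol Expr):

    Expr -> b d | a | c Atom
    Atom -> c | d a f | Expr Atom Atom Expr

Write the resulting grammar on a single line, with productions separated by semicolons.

Introduce a nonterminal for each terminal appearing in a rule of length ≥ 2: X1 → b, X2 → d, X3 → c, X4 → a, X5 → f.
Binarize each right-hand side of length ≥ 3 by chaining fresh nonterminals (Y1, Y2, …): affected rules were Atom → X2 X4 X5; Atom → Expr Atom Atom Expr.

Expr -> X1 X2 | a | X3 Atom; Atom -> c | X2 Y1 | Expr Y2; X1 -> b; X2 -> d; X3 -> c; X4 -> a; X5 -> f; Y1 -> X4 X5; Y2 -> Atom Y3; Y3 -> Atom Expr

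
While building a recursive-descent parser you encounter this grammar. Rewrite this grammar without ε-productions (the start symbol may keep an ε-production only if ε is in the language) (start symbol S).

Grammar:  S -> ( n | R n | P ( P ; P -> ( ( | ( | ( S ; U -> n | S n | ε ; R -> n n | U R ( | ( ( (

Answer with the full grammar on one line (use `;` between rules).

The nullable symbols are {U}.
ε ∉ L(G), so no ε-production is kept.
Add the nullable-subset variants: R → U R ( gives U R ( | R (.

S -> ( n | R n | P ( P; P -> ( ( | ( | ( S; U -> n | S n; R -> n n | U R ( | R ( | ( ( (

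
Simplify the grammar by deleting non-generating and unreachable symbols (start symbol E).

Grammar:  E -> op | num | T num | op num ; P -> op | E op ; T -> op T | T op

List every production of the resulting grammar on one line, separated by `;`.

Generating nonterminals: {E, P}.
Reachable from E after that: {E}.
Removed useless symbols: {P, T} and every production mentioning them.

E -> op | num | op num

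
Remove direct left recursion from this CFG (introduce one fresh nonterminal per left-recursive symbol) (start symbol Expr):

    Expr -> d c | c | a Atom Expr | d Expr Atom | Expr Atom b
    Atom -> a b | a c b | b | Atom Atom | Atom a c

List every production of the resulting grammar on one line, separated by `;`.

Directly left-recursive nonterminals: Expr, Atom.
For Expr: α = {Atom b}, β = {d c, c, a Atom Expr, d Expr Atom}. Rewrite as Expr → β Expr1 and Expr1 → α Expr1 | ε.
For Atom: α = {Atom, a c}, β = {a b, a c b, b}. Rewrite as Atom → β Atom1 and Atom1 → α Atom1 | ε.

Expr -> d c Expr1 | c Expr1 | a Atom Expr Expr1 | d Expr Atom Expr1; Atom -> a b Atom1 | a c b Atom1 | b Atom1; Expr1 -> Atom b Expr1 | ε; Atom1 -> Atom Atom1 | a c Atom1 | ε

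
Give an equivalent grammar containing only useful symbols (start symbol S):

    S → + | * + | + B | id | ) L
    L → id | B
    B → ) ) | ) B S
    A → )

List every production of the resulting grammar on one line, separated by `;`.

S → + | * + | + B | id | ) L; L → id | B; B → ) ) | ) B S

Generating nonterminals: {A, B, L, S}.
Reachable from S after that: {B, L, S}.
Removed useless symbols: {A} and every production mentioning them.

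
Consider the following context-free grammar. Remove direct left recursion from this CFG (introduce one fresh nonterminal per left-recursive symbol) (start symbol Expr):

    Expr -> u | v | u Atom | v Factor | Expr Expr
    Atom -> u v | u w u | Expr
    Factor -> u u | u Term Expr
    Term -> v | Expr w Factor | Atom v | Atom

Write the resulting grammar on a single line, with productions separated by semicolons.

Expr -> u Expr1 | v Expr1 | u Atom Expr1 | v Factor Expr1; Atom -> u v | u w u | Expr; Factor -> u u | u Term Expr; Term -> v | Expr w Factor | Atom v | Atom; Expr1 -> Expr Expr1 | ε

Directly left-recursive nonterminal: Expr.
For Expr: α = {Expr}, β = {u, v, u Atom, v Factor}. Rewrite as Expr → β Expr1 and Expr1 → α Expr1 | ε.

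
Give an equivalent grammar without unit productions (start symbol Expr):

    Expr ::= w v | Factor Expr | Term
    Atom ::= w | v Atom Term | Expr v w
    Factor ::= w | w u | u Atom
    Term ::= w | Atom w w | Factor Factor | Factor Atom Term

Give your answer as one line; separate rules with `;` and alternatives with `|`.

Expr ::= w | Atom w w | Factor Factor | Factor Atom Term | w v | Factor Expr; Atom ::= w | v Atom Term | Expr v w; Factor ::= w | w u | u Atom; Term ::= w | Atom w w | Factor Factor | Factor Atom Term

Unit pairs: Expr ⇒* {Term}.
Replace each nonterminal's rules with the union of the non-unit rules of every nonterminal it unit-derives.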